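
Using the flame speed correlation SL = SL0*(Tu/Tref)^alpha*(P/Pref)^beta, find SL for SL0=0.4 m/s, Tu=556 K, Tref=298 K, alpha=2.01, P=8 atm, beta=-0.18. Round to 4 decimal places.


SL = SL0 * (Tu/Tref)^alpha * (P/Pref)^beta
T ratio = 556/298 = 1.86577181
(T ratio)^alpha = 1.86577181^2.01 = 3.502883
(P/Pref)^beta = 8^(-0.18) = 0.687771
SL = 0.4 * 3.502883 * 0.687771 = 0.9637 m/s


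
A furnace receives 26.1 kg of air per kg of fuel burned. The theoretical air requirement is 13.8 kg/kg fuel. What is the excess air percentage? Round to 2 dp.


Excess air = actual - stoichiometric = 26.1 - 13.8 = 12.30 kg/kg fuel
Excess air % = (excess / stoich) * 100 = (12.30 / 13.8) * 100 = 89.13%


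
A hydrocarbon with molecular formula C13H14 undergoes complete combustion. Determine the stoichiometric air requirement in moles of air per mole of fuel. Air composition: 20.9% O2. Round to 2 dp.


Balanced combustion: C13H14 + 16.5 O2 -> 13 CO2 + 7 H2O
O2 needed = C + H/4 = 13 + 14/4 = 16.50 moles
Air moles = O2 / 0.209 = 16.50 / 0.209 = 78.95 moles air


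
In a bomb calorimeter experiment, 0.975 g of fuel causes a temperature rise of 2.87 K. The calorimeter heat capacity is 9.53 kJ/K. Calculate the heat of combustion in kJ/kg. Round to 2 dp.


Hc = C_cal * delta_T / m_fuel
Q_released = 9.53 * 2.87 = 27.3511 kJ
m_fuel = 0.975 g = 0.975/1000 kg = 0.000975 kg
Hc = 27.3511 / 0.000975 = 28052.41 kJ/kg


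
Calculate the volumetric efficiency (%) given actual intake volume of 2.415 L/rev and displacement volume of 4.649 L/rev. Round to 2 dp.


eta_v = (V_actual / V_disp) * 100
Ratio = 2.415 / 4.649 = 0.5195
eta_v = 0.5195 * 100 = 51.95%


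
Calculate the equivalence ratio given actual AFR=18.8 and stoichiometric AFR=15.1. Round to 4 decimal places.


phi = AFR_stoich / AFR_actual
phi = 15.1 / 18.8 = 0.8032


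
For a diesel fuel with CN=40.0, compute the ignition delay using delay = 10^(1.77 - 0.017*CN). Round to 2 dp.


delay = 10^(1.77 - 0.017*CN)
Exponent = 1.77 - 0.017*40.0 = 1.0900
delay = 10^1.0900 = 12.30 ms


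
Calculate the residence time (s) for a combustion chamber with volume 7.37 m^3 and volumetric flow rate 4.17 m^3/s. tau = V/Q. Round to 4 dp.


tau = V / Q_flow
tau = 7.37 / 4.17 = 1.7674 s


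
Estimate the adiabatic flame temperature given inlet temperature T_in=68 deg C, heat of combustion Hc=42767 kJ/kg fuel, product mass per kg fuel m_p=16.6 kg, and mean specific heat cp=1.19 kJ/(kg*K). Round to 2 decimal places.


T_ad = T_in + Hc / (m_p * cp)
Denominator = 16.6 * 1.19 = 19.7540
Temperature rise = 42767 / 19.7540 = 2164.98 K
T_ad = 68 + 2164.98 = 2232.98 deg C


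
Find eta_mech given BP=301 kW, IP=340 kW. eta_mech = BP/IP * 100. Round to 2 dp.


eta_mech = (BP / IP) * 100
Ratio = 301 / 340 = 0.8853
eta_mech = 0.8853 * 100 = 88.53%


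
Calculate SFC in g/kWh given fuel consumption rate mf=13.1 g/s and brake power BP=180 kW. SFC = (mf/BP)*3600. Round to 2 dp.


SFC = (mf / BP) * 3600
Rate = 13.1 / 180 = 0.072778 g/(s*kW)
SFC = 0.072778 * 3600 = 262.00 g/kWh


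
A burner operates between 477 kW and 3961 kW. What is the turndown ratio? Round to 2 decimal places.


TDR = Q_max / Q_min
TDR = 3961 / 477 = 8.30


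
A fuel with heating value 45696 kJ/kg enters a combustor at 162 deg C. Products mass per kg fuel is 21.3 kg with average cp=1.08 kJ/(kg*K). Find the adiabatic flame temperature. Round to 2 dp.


T_ad = T_in + Hc / (m_p * cp)
Denominator = 21.3 * 1.08 = 23.0040
Temperature rise = 45696 / 23.0040 = 1986.44 K
T_ad = 162 + 1986.44 = 2148.44 deg C


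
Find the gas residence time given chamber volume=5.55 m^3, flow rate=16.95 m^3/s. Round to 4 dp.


tau = V / Q_flow
tau = 5.55 / 16.95 = 0.3274 s


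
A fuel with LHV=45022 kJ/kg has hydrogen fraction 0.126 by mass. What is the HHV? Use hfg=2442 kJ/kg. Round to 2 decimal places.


HHV = LHV + hfg * 9 * H
Water addition = 2442 * 9 * 0.126 = 2769.228 kJ/kg
HHV = 45022 + 2769.228 = 47791.23 kJ/kg


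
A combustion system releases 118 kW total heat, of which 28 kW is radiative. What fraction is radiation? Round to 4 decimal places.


f_rad = Q_rad / Q_total
f_rad = 28 / 118 = 0.2373


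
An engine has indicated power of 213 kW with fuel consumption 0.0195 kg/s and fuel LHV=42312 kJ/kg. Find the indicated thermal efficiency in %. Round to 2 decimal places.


eta_ith = (IP / (mf * LHV)) * 100
Denominator = 0.0195 * 42312 = 825.0840 kW
eta_ith = (213 / 825.0840) * 100 = 25.82%


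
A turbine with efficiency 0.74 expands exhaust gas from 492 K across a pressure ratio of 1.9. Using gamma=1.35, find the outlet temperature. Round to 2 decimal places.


T_out = T_in * (1 - eta * (1 - PR^(-(gamma-1)/gamma)))
Exponent = -(1.35-1)/1.35 = -0.25925926
PR^exp = 1.9^(-0.25925926) = 0.84670193
Factor = 1 - 0.74*(1 - 0.84670193) = 0.88655943
T_out = 492 * 0.88655943 = 436.19 K


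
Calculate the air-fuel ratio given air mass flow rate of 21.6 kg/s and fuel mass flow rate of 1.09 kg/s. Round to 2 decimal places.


AFR = m_air / m_fuel
AFR = 21.6 / 1.09 = 19.82


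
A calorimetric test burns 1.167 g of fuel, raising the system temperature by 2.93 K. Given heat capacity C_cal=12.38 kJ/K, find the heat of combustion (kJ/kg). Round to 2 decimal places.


Hc = C_cal * delta_T / m_fuel
Q_released = 12.38 * 2.93 = 36.2734 kJ
m_fuel = 1.167 g = 1.167/1000 kg = 0.001167 kg
Hc = 36.2734 / 0.001167 = 31082.60 kJ/kg


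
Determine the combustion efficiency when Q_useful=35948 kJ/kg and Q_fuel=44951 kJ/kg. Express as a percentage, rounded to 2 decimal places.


Efficiency = (Q_useful / Q_fuel) * 100
Efficiency = (35948 / 44951) * 100
Efficiency = 0.7997 * 100 = 79.97%


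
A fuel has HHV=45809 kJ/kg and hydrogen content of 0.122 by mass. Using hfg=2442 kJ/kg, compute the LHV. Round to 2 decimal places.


LHV = HHV - hfg * 9 * H
Water correction = 2442 * 9 * 0.122 = 2681.316 kJ/kg
LHV = 45809 - 2681.316 = 43127.68 kJ/kg


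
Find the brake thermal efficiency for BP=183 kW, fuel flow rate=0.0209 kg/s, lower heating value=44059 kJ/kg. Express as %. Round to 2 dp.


eta_BTE = (BP / (mf * LHV)) * 100
Denominator = 0.0209 * 44059 = 920.8331 kW
eta_BTE = (183 / 920.8331) * 100 = 19.87%


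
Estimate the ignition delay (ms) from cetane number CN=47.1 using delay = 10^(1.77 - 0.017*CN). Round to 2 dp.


delay = 10^(1.77 - 0.017*CN)
Exponent = 1.77 - 0.017*47.1 = 0.9693
delay = 10^0.9693 = 9.32 ms


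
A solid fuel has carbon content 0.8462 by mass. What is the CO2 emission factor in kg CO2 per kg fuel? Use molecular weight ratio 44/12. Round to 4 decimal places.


EF = C_frac * (M_CO2 / M_C)
EF = 0.8462 * (44/12)
EF = 0.8462 * 3.666667 = 3.1027 kg_CO2/kg_fuel


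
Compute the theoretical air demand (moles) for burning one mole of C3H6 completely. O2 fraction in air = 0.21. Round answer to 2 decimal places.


Balanced combustion: C3H6 + 4.5 O2 -> 3 CO2 + 3 H2O
O2 needed = C + H/4 = 3 + 6/4 = 4.50 moles
Air moles = O2 / 0.21 = 4.50 / 0.21 = 21.43 moles air


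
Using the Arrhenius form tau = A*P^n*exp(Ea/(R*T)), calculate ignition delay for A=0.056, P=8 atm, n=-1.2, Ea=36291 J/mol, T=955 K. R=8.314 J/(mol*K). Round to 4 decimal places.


tau = A * P^n * exp(Ea/(R*T))
P^n = 8^(-1.2) = 0.08246924
Ea/(R*T) = 36291/(8.314*955) = 4.570730
exp(Ea/(R*T)) = 96.614588
tau = 0.056 * 0.08246924 * 96.614588 = 0.4462 ms


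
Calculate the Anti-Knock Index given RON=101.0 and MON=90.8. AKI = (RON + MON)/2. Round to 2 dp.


AKI = (RON + MON) / 2
AKI = (101.0 + 90.8) / 2
AKI = 191.8 / 2 = 95.90


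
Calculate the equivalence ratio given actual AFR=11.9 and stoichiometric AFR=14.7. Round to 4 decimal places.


phi = AFR_stoich / AFR_actual
phi = 14.7 / 11.9 = 1.2353


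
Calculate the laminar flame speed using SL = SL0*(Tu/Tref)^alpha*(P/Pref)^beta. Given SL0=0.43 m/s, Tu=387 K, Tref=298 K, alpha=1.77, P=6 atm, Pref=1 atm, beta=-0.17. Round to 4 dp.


SL = SL0 * (Tu/Tref)^alpha * (P/Pref)^beta
T ratio = 387/298 = 1.29865772
(T ratio)^alpha = 1.29865772^1.77 = 1.588128
(P/Pref)^beta = 6^(-0.17) = 0.737419
SL = 0.43 * 1.588128 * 0.737419 = 0.5036 m/s


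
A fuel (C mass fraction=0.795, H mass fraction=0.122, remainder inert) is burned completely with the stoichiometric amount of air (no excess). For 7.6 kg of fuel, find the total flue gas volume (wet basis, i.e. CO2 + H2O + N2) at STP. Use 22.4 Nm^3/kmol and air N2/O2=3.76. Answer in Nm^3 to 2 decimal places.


Per kg fuel: CO2 = (C/12 kmol)*22.4 = (0.795/12)*22.4 = 1.48400 Nm^3
Per kg fuel: H2O = (H/2 kmol)*22.4 = (0.122/2)*22.4 = 1.36640 Nm^3
O2 needed per kg fuel = C/12 + H/4 = 0.795/12 + 0.122/4 = 0.09675000 kmol
Per kg fuel: N2 = O2*3.76*22.4 = 0.09675000*3.76*22.4 = 8.14867 Nm^3
Total per kg = 1.48400 + 1.36640 + 8.14867 = 10.99907 Nm^3
Total = 10.99907 * 7.6 = 83.59 Nm^3


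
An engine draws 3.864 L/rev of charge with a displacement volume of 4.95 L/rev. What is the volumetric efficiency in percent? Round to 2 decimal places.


eta_v = (V_actual / V_disp) * 100
Ratio = 3.864 / 4.95 = 0.7806
eta_v = 0.7806 * 100 = 78.06%


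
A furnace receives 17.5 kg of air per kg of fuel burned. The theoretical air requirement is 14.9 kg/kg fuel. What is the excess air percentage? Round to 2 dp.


Excess air = actual - stoichiometric = 17.5 - 14.9 = 2.60 kg/kg fuel
Excess air % = (excess / stoich) * 100 = (2.60 / 14.9) * 100 = 17.45%


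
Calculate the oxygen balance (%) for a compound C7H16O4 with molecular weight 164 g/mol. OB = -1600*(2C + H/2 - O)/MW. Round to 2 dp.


OB = -1600 * (2C + H/2 - O) / MW
Inner = 2*7 + 16/2 - 4 = 18.00
OB = -1600 * 18.00 / 164 = -175.61%


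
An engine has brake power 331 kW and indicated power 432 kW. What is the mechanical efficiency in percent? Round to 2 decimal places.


eta_mech = (BP / IP) * 100
Ratio = 331 / 432 = 0.7662
eta_mech = 0.7662 * 100 = 76.62%


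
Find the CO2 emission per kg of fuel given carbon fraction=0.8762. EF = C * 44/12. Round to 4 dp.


EF = C_frac * (M_CO2 / M_C)
EF = 0.8762 * (44/12)
EF = 0.8762 * 3.666667 = 3.2127 kg_CO2/kg_fuel


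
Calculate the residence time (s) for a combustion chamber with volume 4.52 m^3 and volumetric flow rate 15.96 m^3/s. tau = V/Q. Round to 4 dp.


tau = V / Q_flow
tau = 4.52 / 15.96 = 0.2832 s


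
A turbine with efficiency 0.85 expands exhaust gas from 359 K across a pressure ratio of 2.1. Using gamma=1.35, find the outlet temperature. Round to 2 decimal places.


T_out = T_in * (1 - eta * (1 - PR^(-(gamma-1)/gamma)))
Exponent = -(1.35-1)/1.35 = -0.25925926
PR^exp = 2.1^(-0.25925926) = 0.82501466
Factor = 1 - 0.85*(1 - 0.82501466) = 0.85126246
T_out = 359 * 0.85126246 = 305.60 K


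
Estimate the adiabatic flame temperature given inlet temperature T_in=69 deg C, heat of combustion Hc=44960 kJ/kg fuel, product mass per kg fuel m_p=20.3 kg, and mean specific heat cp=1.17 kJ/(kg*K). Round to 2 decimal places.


T_ad = T_in + Hc / (m_p * cp)
Denominator = 20.3 * 1.17 = 23.7510
Temperature rise = 44960 / 23.7510 = 1892.97 K
T_ad = 69 + 1892.97 = 1961.97 deg C


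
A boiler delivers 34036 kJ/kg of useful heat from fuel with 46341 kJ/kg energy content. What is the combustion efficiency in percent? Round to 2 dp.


Efficiency = (Q_useful / Q_fuel) * 100
Efficiency = (34036 / 46341) * 100
Efficiency = 0.7345 * 100 = 73.45%


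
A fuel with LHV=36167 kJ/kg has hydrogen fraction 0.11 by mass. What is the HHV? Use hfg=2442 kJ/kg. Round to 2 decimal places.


HHV = LHV + hfg * 9 * H
Water addition = 2442 * 9 * 0.11 = 2417.580 kJ/kg
HHV = 36167 + 2417.580 = 38584.58 kJ/kg


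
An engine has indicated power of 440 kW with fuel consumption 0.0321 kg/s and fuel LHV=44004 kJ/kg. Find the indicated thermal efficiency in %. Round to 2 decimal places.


eta_ith = (IP / (mf * LHV)) * 100
Denominator = 0.0321 * 44004 = 1412.5284 kW
eta_ith = (440 / 1412.5284) * 100 = 31.15%


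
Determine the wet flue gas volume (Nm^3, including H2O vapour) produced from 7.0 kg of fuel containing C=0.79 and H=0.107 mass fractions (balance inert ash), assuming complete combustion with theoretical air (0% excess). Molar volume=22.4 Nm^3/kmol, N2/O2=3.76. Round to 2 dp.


Per kg fuel: CO2 = (C/12 kmol)*22.4 = (0.79/12)*22.4 = 1.47467 Nm^3
Per kg fuel: H2O = (H/2 kmol)*22.4 = (0.107/2)*22.4 = 1.19840 Nm^3
O2 needed per kg fuel = C/12 + H/4 = 0.79/12 + 0.107/4 = 0.09258333 kmol
Per kg fuel: N2 = O2*3.76*22.4 = 0.09258333*3.76*22.4 = 7.79774 Nm^3
Total per kg = 1.47467 + 1.19840 + 7.79774 = 10.47081 Nm^3
Total = 10.47081 * 7.0 = 73.30 Nm^3


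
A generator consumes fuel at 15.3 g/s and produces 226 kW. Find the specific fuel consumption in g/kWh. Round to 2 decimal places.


SFC = (mf / BP) * 3600
Rate = 15.3 / 226 = 0.067699 g/(s*kW)
SFC = 0.067699 * 3600 = 243.72 g/kWh


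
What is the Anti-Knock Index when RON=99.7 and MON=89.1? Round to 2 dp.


AKI = (RON + MON) / 2
AKI = (99.7 + 89.1) / 2
AKI = 188.8 / 2 = 94.40


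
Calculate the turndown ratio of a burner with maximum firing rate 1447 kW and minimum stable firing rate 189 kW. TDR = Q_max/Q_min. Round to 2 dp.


TDR = Q_max / Q_min
TDR = 1447 / 189 = 7.66


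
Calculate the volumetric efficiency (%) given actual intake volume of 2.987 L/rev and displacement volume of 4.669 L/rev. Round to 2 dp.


eta_v = (V_actual / V_disp) * 100
Ratio = 2.987 / 4.669 = 0.6398
eta_v = 0.6398 * 100 = 63.98%


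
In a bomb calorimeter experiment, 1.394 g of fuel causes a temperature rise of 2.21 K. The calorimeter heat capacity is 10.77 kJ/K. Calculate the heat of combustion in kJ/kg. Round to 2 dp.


Hc = C_cal * delta_T / m_fuel
Q_released = 10.77 * 2.21 = 23.8017 kJ
m_fuel = 1.394 g = 1.394/1000 kg = 0.001394 kg
Hc = 23.8017 / 0.001394 = 17074.39 kJ/kg


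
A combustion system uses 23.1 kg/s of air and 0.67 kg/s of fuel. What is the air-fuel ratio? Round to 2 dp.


AFR = m_air / m_fuel
AFR = 23.1 / 0.67 = 34.48


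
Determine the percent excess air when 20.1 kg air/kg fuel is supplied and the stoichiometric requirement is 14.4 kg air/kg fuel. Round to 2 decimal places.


Excess air = actual - stoichiometric = 20.1 - 14.4 = 5.70 kg/kg fuel
Excess air % = (excess / stoich) * 100 = (5.70 / 14.4) * 100 = 39.58%


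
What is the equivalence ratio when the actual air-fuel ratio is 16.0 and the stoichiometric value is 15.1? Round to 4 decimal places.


phi = AFR_stoich / AFR_actual
phi = 15.1 / 16.0 = 0.9438


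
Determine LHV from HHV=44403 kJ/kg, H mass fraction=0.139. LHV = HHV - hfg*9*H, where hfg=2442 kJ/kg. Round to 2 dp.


LHV = HHV - hfg * 9 * H
Water correction = 2442 * 9 * 0.139 = 3054.942 kJ/kg
LHV = 44403 - 3054.942 = 41348.06 kJ/kg


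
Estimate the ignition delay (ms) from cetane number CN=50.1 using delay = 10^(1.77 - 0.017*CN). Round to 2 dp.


delay = 10^(1.77 - 0.017*CN)
Exponent = 1.77 - 0.017*50.1 = 0.9183
delay = 10^0.9183 = 8.29 ms


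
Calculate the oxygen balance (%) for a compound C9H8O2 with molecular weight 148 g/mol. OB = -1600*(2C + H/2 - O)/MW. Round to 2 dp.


OB = -1600 * (2C + H/2 - O) / MW
Inner = 2*9 + 8/2 - 2 = 20.00
OB = -1600 * 20.00 / 148 = -216.22%


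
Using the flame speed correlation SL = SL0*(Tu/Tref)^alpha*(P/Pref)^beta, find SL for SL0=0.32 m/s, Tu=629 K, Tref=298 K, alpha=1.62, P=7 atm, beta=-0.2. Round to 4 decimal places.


SL = SL0 * (Tu/Tref)^alpha * (P/Pref)^beta
T ratio = 629/298 = 2.11073826
(T ratio)^alpha = 2.11073826^1.62 = 3.354159
(P/Pref)^beta = 7^(-0.2) = 0.677611
SL = 0.32 * 3.354159 * 0.677611 = 0.7273 m/s


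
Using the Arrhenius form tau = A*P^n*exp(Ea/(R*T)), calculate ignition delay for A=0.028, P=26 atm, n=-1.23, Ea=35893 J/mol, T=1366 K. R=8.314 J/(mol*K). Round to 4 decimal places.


tau = A * P^n * exp(Ea/(R*T))
P^n = 26^(-1.23) = 0.01817954
Ea/(R*T) = 35893/(8.314*1366) = 3.160451
exp(Ea/(R*T)) = 23.581225
tau = 0.028 * 0.01817954 * 23.581225 = 0.0120 ms


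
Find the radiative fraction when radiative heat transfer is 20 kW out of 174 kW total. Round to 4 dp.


f_rad = Q_rad / Q_total
f_rad = 20 / 174 = 0.1149


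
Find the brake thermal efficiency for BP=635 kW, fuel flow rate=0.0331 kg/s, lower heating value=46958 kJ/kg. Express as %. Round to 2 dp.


eta_BTE = (BP / (mf * LHV)) * 100
Denominator = 0.0331 * 46958 = 1554.3098 kW
eta_BTE = (635 / 1554.3098) * 100 = 40.85%


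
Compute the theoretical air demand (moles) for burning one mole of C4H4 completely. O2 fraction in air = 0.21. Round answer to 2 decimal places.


Balanced combustion: C4H4 + 5 O2 -> 4 CO2 + 2 H2O
O2 needed = C + H/4 = 4 + 4/4 = 5.00 moles
Air moles = O2 / 0.21 = 5.00 / 0.21 = 23.81 moles air


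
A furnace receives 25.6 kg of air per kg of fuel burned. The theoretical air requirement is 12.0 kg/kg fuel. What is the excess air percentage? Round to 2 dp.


Excess air = actual - stoichiometric = 25.6 - 12.0 = 13.60 kg/kg fuel
Excess air % = (excess / stoich) * 100 = (13.60 / 12.0) * 100 = 113.33%


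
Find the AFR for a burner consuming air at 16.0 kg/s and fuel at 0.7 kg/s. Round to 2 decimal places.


AFR = m_air / m_fuel
AFR = 16.0 / 0.7 = 22.86


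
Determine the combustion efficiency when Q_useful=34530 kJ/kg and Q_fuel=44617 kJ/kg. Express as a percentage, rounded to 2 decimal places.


Efficiency = (Q_useful / Q_fuel) * 100
Efficiency = (34530 / 44617) * 100
Efficiency = 0.7739 * 100 = 77.39%


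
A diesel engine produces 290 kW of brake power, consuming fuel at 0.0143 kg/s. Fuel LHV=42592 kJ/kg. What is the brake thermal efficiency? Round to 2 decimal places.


eta_BTE = (BP / (mf * LHV)) * 100
Denominator = 0.0143 * 42592 = 609.0656 kW
eta_BTE = (290 / 609.0656) * 100 = 47.61%


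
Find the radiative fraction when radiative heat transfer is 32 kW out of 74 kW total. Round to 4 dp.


f_rad = Q_rad / Q_total
f_rad = 32 / 74 = 0.4324


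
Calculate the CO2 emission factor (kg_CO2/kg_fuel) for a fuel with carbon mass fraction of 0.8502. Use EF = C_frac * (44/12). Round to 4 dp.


EF = C_frac * (M_CO2 / M_C)
EF = 0.8502 * (44/12)
EF = 0.8502 * 3.666667 = 3.1174 kg_CO2/kg_fuel


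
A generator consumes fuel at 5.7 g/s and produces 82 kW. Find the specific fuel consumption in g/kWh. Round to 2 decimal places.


SFC = (mf / BP) * 3600
Rate = 5.7 / 82 = 0.069512 g/(s*kW)
SFC = 0.069512 * 3600 = 250.24 g/kWh


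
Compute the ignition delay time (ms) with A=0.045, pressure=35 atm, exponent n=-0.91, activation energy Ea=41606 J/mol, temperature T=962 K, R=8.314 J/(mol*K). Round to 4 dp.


tau = A * P^n * exp(Ea/(R*T))
P^n = 35^(-0.91) = 0.03934577
Ea/(R*T) = 41606/(8.314*962) = 5.202006
exp(Ea/(R*T)) = 181.636291
tau = 0.045 * 0.03934577 * 181.636291 = 0.3216 ms


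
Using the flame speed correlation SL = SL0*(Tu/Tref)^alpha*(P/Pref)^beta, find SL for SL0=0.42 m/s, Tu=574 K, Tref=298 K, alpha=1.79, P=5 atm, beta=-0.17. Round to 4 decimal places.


SL = SL0 * (Tu/Tref)^alpha * (P/Pref)^beta
T ratio = 574/298 = 1.92617450
(T ratio)^alpha = 1.92617450^1.79 = 3.232996
(P/Pref)^beta = 5^(-0.17) = 0.760633
SL = 0.42 * 3.232996 * 0.760633 = 1.0328 m/s


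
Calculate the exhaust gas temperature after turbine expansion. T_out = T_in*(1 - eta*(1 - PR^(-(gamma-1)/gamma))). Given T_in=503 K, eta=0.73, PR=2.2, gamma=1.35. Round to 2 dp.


T_out = T_in * (1 - eta * (1 - PR^(-(gamma-1)/gamma)))
Exponent = -(1.35-1)/1.35 = -0.25925926
PR^exp = 2.2^(-0.25925926) = 0.81512413
Factor = 1 - 0.73*(1 - 0.81512413) = 0.86504061
T_out = 503 * 0.86504061 = 435.12 K


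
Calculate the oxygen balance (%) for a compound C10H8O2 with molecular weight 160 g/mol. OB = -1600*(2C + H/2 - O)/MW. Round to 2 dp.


OB = -1600 * (2C + H/2 - O) / MW
Inner = 2*10 + 8/2 - 2 = 22.00
OB = -1600 * 22.00 / 160 = -220.00%


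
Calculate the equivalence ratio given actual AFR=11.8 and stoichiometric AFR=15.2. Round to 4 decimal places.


phi = AFR_stoich / AFR_actual
phi = 15.2 / 11.8 = 1.2881


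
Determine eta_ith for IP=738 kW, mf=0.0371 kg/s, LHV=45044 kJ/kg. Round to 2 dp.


eta_ith = (IP / (mf * LHV)) * 100
Denominator = 0.0371 * 45044 = 1671.1324 kW
eta_ith = (738 / 1671.1324) * 100 = 44.16%


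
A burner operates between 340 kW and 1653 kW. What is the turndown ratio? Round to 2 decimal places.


TDR = Q_max / Q_min
TDR = 1653 / 340 = 4.86


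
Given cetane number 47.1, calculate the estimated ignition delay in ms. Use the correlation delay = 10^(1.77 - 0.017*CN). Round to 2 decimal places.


delay = 10^(1.77 - 0.017*CN)
Exponent = 1.77 - 0.017*47.1 = 0.9693
delay = 10^0.9693 = 9.32 ms


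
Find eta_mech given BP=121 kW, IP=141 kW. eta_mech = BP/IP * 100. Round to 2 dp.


eta_mech = (BP / IP) * 100
Ratio = 121 / 141 = 0.8582
eta_mech = 0.8582 * 100 = 85.82%


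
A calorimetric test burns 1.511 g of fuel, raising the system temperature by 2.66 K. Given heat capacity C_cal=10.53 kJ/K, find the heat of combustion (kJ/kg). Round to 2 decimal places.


Hc = C_cal * delta_T / m_fuel
Q_released = 10.53 * 2.66 = 28.0098 kJ
m_fuel = 1.511 g = 1.511/1000 kg = 0.001511 kg
Hc = 28.0098 / 0.001511 = 18537.26 kJ/kg


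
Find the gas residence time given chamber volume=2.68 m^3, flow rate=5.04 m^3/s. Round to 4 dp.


tau = V / Q_flow
tau = 2.68 / 5.04 = 0.5317 s


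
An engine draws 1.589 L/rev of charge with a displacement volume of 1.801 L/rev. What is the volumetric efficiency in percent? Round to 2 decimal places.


eta_v = (V_actual / V_disp) * 100
Ratio = 1.589 / 1.801 = 0.8823
eta_v = 0.8823 * 100 = 88.23%


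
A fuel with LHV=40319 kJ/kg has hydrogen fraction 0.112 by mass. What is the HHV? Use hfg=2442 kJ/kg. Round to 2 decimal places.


HHV = LHV + hfg * 9 * H
Water addition = 2442 * 9 * 0.112 = 2461.536 kJ/kg
HHV = 40319 + 2461.536 = 42780.54 kJ/kg


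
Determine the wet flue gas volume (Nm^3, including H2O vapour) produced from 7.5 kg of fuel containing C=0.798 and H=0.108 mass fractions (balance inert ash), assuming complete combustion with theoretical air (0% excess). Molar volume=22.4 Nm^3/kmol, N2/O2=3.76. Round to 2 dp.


Per kg fuel: CO2 = (C/12 kmol)*22.4 = (0.798/12)*22.4 = 1.48960 Nm^3
Per kg fuel: H2O = (H/2 kmol)*22.4 = (0.108/2)*22.4 = 1.20960 Nm^3
O2 needed per kg fuel = C/12 + H/4 = 0.798/12 + 0.108/4 = 0.09350000 kmol
Per kg fuel: N2 = O2*3.76*22.4 = 0.09350000*3.76*22.4 = 7.87494 Nm^3
Total per kg = 1.48960 + 1.20960 + 7.87494 = 10.57414 Nm^3
Total = 10.57414 * 7.5 = 79.31 Nm^3


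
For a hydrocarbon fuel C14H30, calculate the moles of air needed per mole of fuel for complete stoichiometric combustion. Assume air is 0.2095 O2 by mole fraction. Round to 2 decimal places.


Balanced combustion: C14H30 + 21.5 O2 -> 14 CO2 + 15 H2O
O2 needed = C + H/4 = 14 + 30/4 = 21.50 moles
Air moles = O2 / 0.2095 = 21.50 / 0.2095 = 102.63 moles air


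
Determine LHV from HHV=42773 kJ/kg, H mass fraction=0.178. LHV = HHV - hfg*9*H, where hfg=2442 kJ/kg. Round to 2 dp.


LHV = HHV - hfg * 9 * H
Water correction = 2442 * 9 * 0.178 = 3912.084 kJ/kg
LHV = 42773 - 3912.084 = 38860.92 kJ/kg


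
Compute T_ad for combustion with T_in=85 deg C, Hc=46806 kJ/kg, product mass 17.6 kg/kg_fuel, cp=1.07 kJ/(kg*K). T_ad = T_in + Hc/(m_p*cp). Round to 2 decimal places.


T_ad = T_in + Hc / (m_p * cp)
Denominator = 17.6 * 1.07 = 18.8320
Temperature rise = 46806 / 18.8320 = 2485.45 K
T_ad = 85 + 2485.45 = 2570.45 deg C


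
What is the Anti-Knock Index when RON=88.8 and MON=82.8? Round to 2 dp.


AKI = (RON + MON) / 2
AKI = (88.8 + 82.8) / 2
AKI = 171.6 / 2 = 85.80


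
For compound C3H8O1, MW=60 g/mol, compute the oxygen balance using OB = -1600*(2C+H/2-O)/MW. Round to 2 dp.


OB = -1600 * (2C + H/2 - O) / MW
Inner = 2*3 + 8/2 - 1 = 9.00
OB = -1600 * 9.00 / 60 = -240.00%


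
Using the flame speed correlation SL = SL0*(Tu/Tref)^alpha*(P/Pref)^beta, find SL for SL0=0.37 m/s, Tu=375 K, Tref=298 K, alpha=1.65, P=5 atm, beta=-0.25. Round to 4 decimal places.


SL = SL0 * (Tu/Tref)^alpha * (P/Pref)^beta
T ratio = 375/298 = 1.25838926
(T ratio)^alpha = 1.25838926^1.65 = 1.461150
(P/Pref)^beta = 5^(-0.25) = 0.668740
SL = 0.37 * 1.461150 * 0.668740 = 0.3615 m/s


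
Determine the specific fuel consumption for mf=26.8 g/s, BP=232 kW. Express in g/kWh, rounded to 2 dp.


SFC = (mf / BP) * 3600
Rate = 26.8 / 232 = 0.115517 g/(s*kW)
SFC = 0.115517 * 3600 = 415.86 g/kWh


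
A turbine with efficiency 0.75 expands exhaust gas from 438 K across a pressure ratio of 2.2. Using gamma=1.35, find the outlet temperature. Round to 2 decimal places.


T_out = T_in * (1 - eta * (1 - PR^(-(gamma-1)/gamma)))
Exponent = -(1.35-1)/1.35 = -0.25925926
PR^exp = 2.2^(-0.25925926) = 0.81512413
Factor = 1 - 0.75*(1 - 0.81512413) = 0.86134310
T_out = 438 * 0.86134310 = 377.27 K


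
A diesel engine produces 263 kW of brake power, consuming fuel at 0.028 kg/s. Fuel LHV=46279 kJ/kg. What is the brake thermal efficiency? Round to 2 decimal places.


eta_BTE = (BP / (mf * LHV)) * 100
Denominator = 0.028 * 46279 = 1295.8120 kW
eta_BTE = (263 / 1295.8120) * 100 = 20.30%


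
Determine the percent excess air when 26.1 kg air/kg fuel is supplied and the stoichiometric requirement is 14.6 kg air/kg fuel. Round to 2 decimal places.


Excess air = actual - stoichiometric = 26.1 - 14.6 = 11.50 kg/kg fuel
Excess air % = (excess / stoich) * 100 = (11.50 / 14.6) * 100 = 78.77%


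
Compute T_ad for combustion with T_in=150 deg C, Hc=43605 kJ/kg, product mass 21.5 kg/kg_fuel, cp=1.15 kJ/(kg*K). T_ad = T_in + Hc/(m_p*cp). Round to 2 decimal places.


T_ad = T_in + Hc / (m_p * cp)
Denominator = 21.5 * 1.15 = 24.7250
Temperature rise = 43605 / 24.7250 = 1763.60 K
T_ad = 150 + 1763.60 = 1913.60 deg C


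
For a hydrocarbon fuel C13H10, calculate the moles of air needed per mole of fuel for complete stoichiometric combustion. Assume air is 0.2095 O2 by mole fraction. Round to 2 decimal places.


Balanced combustion: C13H10 + 15.5 O2 -> 13 CO2 + 5 H2O
O2 needed = C + H/4 = 13 + 10/4 = 15.50 moles
Air moles = O2 / 0.2095 = 15.50 / 0.2095 = 73.99 moles air


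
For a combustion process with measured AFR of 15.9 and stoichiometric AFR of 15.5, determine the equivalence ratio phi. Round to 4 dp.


phi = AFR_stoich / AFR_actual
phi = 15.5 / 15.9 = 0.9748


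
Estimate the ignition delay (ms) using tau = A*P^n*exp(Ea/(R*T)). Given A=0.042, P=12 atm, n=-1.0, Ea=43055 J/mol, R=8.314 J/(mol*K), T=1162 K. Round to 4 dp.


tau = A * P^n * exp(Ea/(R*T))
P^n = 12^(-1.0) = 0.08333333
Ea/(R*T) = 43055/(8.314*1162) = 4.456639
exp(Ea/(R*T)) = 86.197303
tau = 0.042 * 0.08333333 * 86.197303 = 0.3017 ms


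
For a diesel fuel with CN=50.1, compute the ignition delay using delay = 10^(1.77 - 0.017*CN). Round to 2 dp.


delay = 10^(1.77 - 0.017*CN)
Exponent = 1.77 - 0.017*50.1 = 0.9183
delay = 10^0.9183 = 8.29 ms


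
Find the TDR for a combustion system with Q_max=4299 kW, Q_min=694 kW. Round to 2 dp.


TDR = Q_max / Q_min
TDR = 4299 / 694 = 6.19


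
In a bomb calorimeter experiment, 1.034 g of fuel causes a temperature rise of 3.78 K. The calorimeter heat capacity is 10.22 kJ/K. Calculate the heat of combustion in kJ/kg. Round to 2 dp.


Hc = C_cal * delta_T / m_fuel
Q_released = 10.22 * 3.78 = 38.6316 kJ
m_fuel = 1.034 g = 1.034/1000 kg = 0.001034 kg
Hc = 38.6316 / 0.001034 = 37361.32 kJ/kg


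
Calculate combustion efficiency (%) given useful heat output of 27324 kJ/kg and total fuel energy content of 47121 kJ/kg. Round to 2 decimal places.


Efficiency = (Q_useful / Q_fuel) * 100
Efficiency = (27324 / 47121) * 100
Efficiency = 0.5799 * 100 = 57.99%


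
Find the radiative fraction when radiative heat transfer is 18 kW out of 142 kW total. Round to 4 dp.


f_rad = Q_rad / Q_total
f_rad = 18 / 142 = 0.1268


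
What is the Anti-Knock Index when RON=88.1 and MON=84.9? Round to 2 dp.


AKI = (RON + MON) / 2
AKI = (88.1 + 84.9) / 2
AKI = 173.0 / 2 = 86.50


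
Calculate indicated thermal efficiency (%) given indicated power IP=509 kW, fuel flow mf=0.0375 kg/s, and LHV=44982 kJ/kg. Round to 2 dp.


eta_ith = (IP / (mf * LHV)) * 100
Denominator = 0.0375 * 44982 = 1686.8250 kW
eta_ith = (509 / 1686.8250) * 100 = 30.18%


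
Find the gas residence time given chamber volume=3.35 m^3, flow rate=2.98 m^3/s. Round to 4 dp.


tau = V / Q_flow
tau = 3.35 / 2.98 = 1.1242 s


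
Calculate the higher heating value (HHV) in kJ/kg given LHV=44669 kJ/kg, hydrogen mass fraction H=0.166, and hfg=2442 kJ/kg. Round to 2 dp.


HHV = LHV + hfg * 9 * H
Water addition = 2442 * 9 * 0.166 = 3648.348 kJ/kg
HHV = 44669 + 3648.348 = 48317.35 kJ/kg


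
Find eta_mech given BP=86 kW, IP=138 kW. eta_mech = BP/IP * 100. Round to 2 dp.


eta_mech = (BP / IP) * 100
Ratio = 86 / 138 = 0.6232
eta_mech = 0.6232 * 100 = 62.32%


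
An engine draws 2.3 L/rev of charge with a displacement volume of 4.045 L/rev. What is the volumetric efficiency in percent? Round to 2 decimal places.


eta_v = (V_actual / V_disp) * 100
Ratio = 2.3 / 4.045 = 0.5686
eta_v = 0.5686 * 100 = 56.86%


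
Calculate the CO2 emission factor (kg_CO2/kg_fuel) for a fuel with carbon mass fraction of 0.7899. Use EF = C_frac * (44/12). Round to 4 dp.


EF = C_frac * (M_CO2 / M_C)
EF = 0.7899 * (44/12)
EF = 0.7899 * 3.666667 = 2.8963 kg_CO2/kg_fuel


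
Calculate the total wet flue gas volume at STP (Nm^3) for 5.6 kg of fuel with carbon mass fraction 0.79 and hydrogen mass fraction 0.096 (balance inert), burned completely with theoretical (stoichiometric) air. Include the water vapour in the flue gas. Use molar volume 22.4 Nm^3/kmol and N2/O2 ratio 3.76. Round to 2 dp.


Per kg fuel: CO2 = (C/12 kmol)*22.4 = (0.79/12)*22.4 = 1.47467 Nm^3
Per kg fuel: H2O = (H/2 kmol)*22.4 = (0.096/2)*22.4 = 1.07520 Nm^3
O2 needed per kg fuel = C/12 + H/4 = 0.79/12 + 0.096/4 = 0.08983333 kmol
Per kg fuel: N2 = O2*3.76*22.4 = 0.08983333*3.76*22.4 = 7.56612 Nm^3
Total per kg = 1.47467 + 1.07520 + 7.56612 = 10.11599 Nm^3
Total = 10.11599 * 5.6 = 56.65 Nm^3


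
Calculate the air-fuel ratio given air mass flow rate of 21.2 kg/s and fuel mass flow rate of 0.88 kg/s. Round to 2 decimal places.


AFR = m_air / m_fuel
AFR = 21.2 / 0.88 = 24.09


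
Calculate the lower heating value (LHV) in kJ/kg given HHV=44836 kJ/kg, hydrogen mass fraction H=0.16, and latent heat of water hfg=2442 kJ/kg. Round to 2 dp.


LHV = HHV - hfg * 9 * H
Water correction = 2442 * 9 * 0.16 = 3516.480 kJ/kg
LHV = 44836 - 3516.480 = 41319.52 kJ/kg


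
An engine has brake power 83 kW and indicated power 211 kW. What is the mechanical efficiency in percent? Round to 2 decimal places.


eta_mech = (BP / IP) * 100
Ratio = 83 / 211 = 0.3934
eta_mech = 0.3934 * 100 = 39.34%


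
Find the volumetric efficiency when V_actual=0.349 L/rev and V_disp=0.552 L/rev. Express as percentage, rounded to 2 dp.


eta_v = (V_actual / V_disp) * 100
Ratio = 0.349 / 0.552 = 0.6322
eta_v = 0.6322 * 100 = 63.22%


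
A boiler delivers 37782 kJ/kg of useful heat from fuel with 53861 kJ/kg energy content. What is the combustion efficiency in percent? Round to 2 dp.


Efficiency = (Q_useful / Q_fuel) * 100
Efficiency = (37782 / 53861) * 100
Efficiency = 0.7015 * 100 = 70.15%


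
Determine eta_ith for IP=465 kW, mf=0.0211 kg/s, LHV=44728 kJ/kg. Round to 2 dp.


eta_ith = (IP / (mf * LHV)) * 100
Denominator = 0.0211 * 44728 = 943.7608 kW
eta_ith = (465 / 943.7608) * 100 = 49.27%


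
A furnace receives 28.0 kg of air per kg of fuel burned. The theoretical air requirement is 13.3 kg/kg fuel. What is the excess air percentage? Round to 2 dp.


Excess air = actual - stoichiometric = 28.0 - 13.3 = 14.70 kg/kg fuel
Excess air % = (excess / stoich) * 100 = (14.70 / 13.3) * 100 = 110.53%


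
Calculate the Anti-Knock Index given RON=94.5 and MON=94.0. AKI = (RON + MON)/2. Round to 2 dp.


AKI = (RON + MON) / 2
AKI = (94.5 + 94.0) / 2
AKI = 188.5 / 2 = 94.25


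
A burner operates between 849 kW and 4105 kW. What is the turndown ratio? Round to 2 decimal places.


TDR = Q_max / Q_min
TDR = 4105 / 849 = 4.84


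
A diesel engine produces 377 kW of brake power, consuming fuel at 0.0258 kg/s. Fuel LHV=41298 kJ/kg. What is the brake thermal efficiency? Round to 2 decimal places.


eta_BTE = (BP / (mf * LHV)) * 100
Denominator = 0.0258 * 41298 = 1065.4884 kW
eta_BTE = (377 / 1065.4884) * 100 = 35.38%


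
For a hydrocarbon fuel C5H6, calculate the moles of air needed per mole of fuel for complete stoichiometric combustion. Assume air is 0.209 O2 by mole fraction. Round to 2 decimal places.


Balanced combustion: C5H6 + 6.5 O2 -> 5 CO2 + 3 H2O
O2 needed = C + H/4 = 5 + 6/4 = 6.50 moles
Air moles = O2 / 0.209 = 6.50 / 0.209 = 31.10 moles air


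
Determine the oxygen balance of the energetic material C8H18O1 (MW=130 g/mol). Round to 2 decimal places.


OB = -1600 * (2C + H/2 - O) / MW
Inner = 2*8 + 18/2 - 1 = 24.00
OB = -1600 * 24.00 / 130 = -295.38%


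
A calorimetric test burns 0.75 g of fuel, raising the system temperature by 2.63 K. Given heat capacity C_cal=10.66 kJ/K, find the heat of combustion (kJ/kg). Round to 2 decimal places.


Hc = C_cal * delta_T / m_fuel
Q_released = 10.66 * 2.63 = 28.0358 kJ
m_fuel = 0.75 g = 0.75/1000 kg = 0.000750 kg
Hc = 28.0358 / 0.000750 = 37381.07 kJ/kg


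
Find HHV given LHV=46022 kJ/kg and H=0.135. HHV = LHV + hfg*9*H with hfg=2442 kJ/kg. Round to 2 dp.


HHV = LHV + hfg * 9 * H
Water addition = 2442 * 9 * 0.135 = 2967.030 kJ/kg
HHV = 46022 + 2967.030 = 48989.03 kJ/kg


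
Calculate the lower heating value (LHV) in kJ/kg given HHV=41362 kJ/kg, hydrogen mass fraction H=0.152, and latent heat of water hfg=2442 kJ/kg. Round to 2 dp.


LHV = HHV - hfg * 9 * H
Water correction = 2442 * 9 * 0.152 = 3340.656 kJ/kg
LHV = 41362 - 3340.656 = 38021.34 kJ/kg


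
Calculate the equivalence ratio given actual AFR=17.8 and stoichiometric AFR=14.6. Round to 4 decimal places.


phi = AFR_stoich / AFR_actual
phi = 14.6 / 17.8 = 0.8202


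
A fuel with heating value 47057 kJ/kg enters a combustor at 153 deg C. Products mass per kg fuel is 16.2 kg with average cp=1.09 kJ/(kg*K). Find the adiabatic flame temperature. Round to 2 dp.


T_ad = T_in + Hc / (m_p * cp)
Denominator = 16.2 * 1.09 = 17.6580
Temperature rise = 47057 / 17.6580 = 2664.91 K
T_ad = 153 + 2664.91 = 2817.91 deg C


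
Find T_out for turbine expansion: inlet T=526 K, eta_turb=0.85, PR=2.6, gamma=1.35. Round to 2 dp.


T_out = T_in * (1 - eta * (1 - PR^(-(gamma-1)/gamma)))
Exponent = -(1.35-1)/1.35 = -0.25925926
PR^exp = 2.6^(-0.25925926) = 0.78057442
Factor = 1 - 0.85*(1 - 0.78057442) = 0.81348826
T_out = 526 * 0.81348826 = 427.89 K


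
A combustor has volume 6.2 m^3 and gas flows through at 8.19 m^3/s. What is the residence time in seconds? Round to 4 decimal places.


tau = V / Q_flow
tau = 6.2 / 8.19 = 0.7570 s


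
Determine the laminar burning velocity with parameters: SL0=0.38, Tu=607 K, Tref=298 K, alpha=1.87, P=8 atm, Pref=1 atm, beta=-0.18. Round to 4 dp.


SL = SL0 * (Tu/Tref)^alpha * (P/Pref)^beta
T ratio = 607/298 = 2.03691275
(T ratio)^alpha = 2.03691275^1.87 = 3.782496
(P/Pref)^beta = 8^(-0.18) = 0.687771
SL = 0.38 * 3.782496 * 0.687771 = 0.9886 m/s


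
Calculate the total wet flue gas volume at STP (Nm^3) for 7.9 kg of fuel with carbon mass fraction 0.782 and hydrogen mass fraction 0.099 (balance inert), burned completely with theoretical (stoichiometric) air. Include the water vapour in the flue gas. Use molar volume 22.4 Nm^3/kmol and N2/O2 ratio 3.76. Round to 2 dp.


Per kg fuel: CO2 = (C/12 kmol)*22.4 = (0.782/12)*22.4 = 1.45973 Nm^3
Per kg fuel: H2O = (H/2 kmol)*22.4 = (0.099/2)*22.4 = 1.10880 Nm^3
O2 needed per kg fuel = C/12 + H/4 = 0.782/12 + 0.099/4 = 0.08991667 kmol
Per kg fuel: N2 = O2*3.76*22.4 = 0.08991667*3.76*22.4 = 7.57314 Nm^3
Total per kg = 1.45973 + 1.10880 + 7.57314 = 10.14167 Nm^3
Total = 10.14167 * 7.9 = 80.12 Nm^3


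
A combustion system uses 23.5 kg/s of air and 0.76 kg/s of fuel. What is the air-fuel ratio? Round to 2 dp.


AFR = m_air / m_fuel
AFR = 23.5 / 0.76 = 30.92


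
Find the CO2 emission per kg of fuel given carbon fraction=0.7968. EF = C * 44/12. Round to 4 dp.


EF = C_frac * (M_CO2 / M_C)
EF = 0.7968 * (44/12)
EF = 0.7968 * 3.666667 = 2.9216 kg_CO2/kg_fuel


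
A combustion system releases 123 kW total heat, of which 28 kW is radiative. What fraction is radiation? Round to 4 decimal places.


f_rad = Q_rad / Q_total
f_rad = 28 / 123 = 0.2276


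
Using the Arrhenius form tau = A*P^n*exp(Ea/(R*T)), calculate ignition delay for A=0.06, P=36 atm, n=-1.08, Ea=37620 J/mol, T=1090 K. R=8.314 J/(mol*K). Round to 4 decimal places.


tau = A * P^n * exp(Ea/(R*T))
P^n = 36^(-1.08) = 0.02085419
Ea/(R*T) = 37620/(8.314*1090) = 4.151282
exp(Ea/(R*T)) = 63.515397
tau = 0.06 * 0.02085419 * 63.515397 = 0.0795 ms


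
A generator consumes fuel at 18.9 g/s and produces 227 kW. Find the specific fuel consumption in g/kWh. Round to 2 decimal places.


SFC = (mf / BP) * 3600
Rate = 18.9 / 227 = 0.083260 g/(s*kW)
SFC = 0.083260 * 3600 = 299.74 g/kWh


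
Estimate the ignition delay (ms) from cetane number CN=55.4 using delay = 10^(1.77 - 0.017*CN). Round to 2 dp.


delay = 10^(1.77 - 0.017*CN)
Exponent = 1.77 - 0.017*55.4 = 0.8282
delay = 10^0.8282 = 6.73 ms


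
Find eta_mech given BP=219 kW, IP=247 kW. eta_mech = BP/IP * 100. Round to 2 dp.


eta_mech = (BP / IP) * 100
Ratio = 219 / 247 = 0.8866
eta_mech = 0.8866 * 100 = 88.66%


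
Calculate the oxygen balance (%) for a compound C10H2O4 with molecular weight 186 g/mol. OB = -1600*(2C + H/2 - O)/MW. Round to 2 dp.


OB = -1600 * (2C + H/2 - O) / MW
Inner = 2*10 + 2/2 - 4 = 17.00
OB = -1600 * 17.00 / 186 = -146.24%


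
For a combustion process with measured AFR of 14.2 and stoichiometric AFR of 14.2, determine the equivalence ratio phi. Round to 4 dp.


phi = AFR_stoich / AFR_actual
phi = 14.2 / 14.2 = 1.0000


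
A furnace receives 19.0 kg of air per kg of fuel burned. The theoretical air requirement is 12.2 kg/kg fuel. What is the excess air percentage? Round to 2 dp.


Excess air = actual - stoichiometric = 19.0 - 12.2 = 6.80 kg/kg fuel
Excess air % = (excess / stoich) * 100 = (6.80 / 12.2) * 100 = 55.74%


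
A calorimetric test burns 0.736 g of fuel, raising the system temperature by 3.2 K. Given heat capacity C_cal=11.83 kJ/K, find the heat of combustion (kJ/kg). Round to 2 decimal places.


Hc = C_cal * delta_T / m_fuel
Q_released = 11.83 * 3.2 = 37.8560 kJ
m_fuel = 0.736 g = 0.736/1000 kg = 0.000736 kg
Hc = 37.8560 / 0.000736 = 51434.78 kJ/kg


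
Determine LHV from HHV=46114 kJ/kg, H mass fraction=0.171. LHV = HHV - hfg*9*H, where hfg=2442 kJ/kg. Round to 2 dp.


LHV = HHV - hfg * 9 * H
Water correction = 2442 * 9 * 0.171 = 3758.238 kJ/kg
LHV = 46114 - 3758.238 = 42355.76 kJ/kg


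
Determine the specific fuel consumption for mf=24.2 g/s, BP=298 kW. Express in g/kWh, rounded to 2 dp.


SFC = (mf / BP) * 3600
Rate = 24.2 / 298 = 0.081208 g/(s*kW)
SFC = 0.081208 * 3600 = 292.35 g/kWh


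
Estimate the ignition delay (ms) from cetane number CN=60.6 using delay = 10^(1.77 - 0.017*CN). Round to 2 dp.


delay = 10^(1.77 - 0.017*CN)
Exponent = 1.77 - 0.017*60.6 = 0.7398
delay = 10^0.7398 = 5.49 ms


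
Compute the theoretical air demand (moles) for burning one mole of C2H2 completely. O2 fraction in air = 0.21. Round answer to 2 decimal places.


Balanced combustion: C2H2 + 2.5 O2 -> 2 CO2 + 1 H2O
O2 needed = C + H/4 = 2 + 2/4 = 2.50 moles
Air moles = O2 / 0.21 = 2.50 / 0.21 = 11.90 moles air


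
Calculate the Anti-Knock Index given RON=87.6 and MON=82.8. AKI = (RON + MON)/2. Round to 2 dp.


AKI = (RON + MON) / 2
AKI = (87.6 + 82.8) / 2
AKI = 170.4 / 2 = 85.20


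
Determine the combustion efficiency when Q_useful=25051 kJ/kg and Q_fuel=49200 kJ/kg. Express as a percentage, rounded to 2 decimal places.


Efficiency = (Q_useful / Q_fuel) * 100
Efficiency = (25051 / 49200) * 100
Efficiency = 0.5092 * 100 = 50.92%
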